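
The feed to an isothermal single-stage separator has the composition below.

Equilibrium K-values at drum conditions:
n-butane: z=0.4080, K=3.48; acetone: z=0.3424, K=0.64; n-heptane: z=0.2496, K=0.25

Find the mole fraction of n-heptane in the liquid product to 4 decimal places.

Rachford–Rice: g(β) = Σ zᵢ(Kᵢ−1)/(1+β(Kᵢ−1)) = 0.
g(0) = ΣzᵢKᵢ − 1 = 0.7014 and g(1) = 1 − Σzᵢ/Kᵢ = -0.6506, so a root lies in (0, 1).
Iterate (Newton) starting at β = 0.42:
  β = 0.4200: g = 0.07711, g' = -0.9628 → β = 0.5001
  β = 0.5001: g = 0.00180, g' = -0.9255 → β = 0.5020
Converged at β = 0.5020.
Compositions from xᵢ = zᵢ/(1+β(Kᵢ−1)), yᵢ = Kᵢxᵢ:
  n-butane: x = 0.1817, y = 0.6324
  acetone: x = 0.4179, y = 0.2675
  n-heptane: x = 0.4003, y = 0.1001

x_n-heptane = 0.4003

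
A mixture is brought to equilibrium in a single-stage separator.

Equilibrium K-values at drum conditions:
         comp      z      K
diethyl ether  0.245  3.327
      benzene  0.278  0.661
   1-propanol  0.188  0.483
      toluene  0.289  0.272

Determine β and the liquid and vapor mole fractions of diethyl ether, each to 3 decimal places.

β = 0.132, x_diethyl ether = 0.187, y_diethyl ether = 0.623

Material balance + equilibrium reduce to Σ zᵢ(Kᵢ−1)/(1+β(Kᵢ−1)) = 0.
Check two-phase: ΣzᵢKᵢ = 1.168 > 1 and Σzᵢ/Kᵢ = 1.946 > 1, so g(0) = 0.168 > 0 and g(1) = -0.946 < 0.
Newton iteration, β⁰ = 0.41:
  β = 0.410: g = -0.2409, g' = -0.783 → β = 0.102
  β = 0.102: g = 0.0331, g' = -1.135 → β = 0.131
  β = 0.131: g = 0.0012, g' = -1.058 → β = 0.132
Converged at β = 0.132.
Compositions from xᵢ = zᵢ/(1+β(Kᵢ−1)), yᵢ = Kᵢxᵢ:
  diethyl ether: x = 0.187, y = 0.623
  benzene: x = 0.291, y = 0.192
  1-propanol: x = 0.202, y = 0.097
  toluene: x = 0.320, y = 0.087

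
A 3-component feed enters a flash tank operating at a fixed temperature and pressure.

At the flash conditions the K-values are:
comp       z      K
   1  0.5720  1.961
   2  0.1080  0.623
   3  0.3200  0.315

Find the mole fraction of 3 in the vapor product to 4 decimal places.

Material balance + equilibrium reduce to Σ zᵢ(Kᵢ−1)/(1+V/F(Kᵢ−1)) = 0.
g(0) = ΣzᵢKᵢ − 1 = 0.2898 and g(1) = 1 − Σzᵢ/Kᵢ = -0.4809, so a root lies in (0, 1).
Newton–Raphson from V/F = 0.56:
  V/F = 0.5600: g = -0.04986, g' = -0.6431 → V/F = 0.4825
  V/F = 0.4825: g = -0.00162, g' = -0.6045 → V/F = 0.4798
Converged at V/F = 0.4798.
Compositions from xᵢ = zᵢ/(1+V/F(Kᵢ−1)), yᵢ = Kᵢxᵢ:
  1: x = 0.3915, y = 0.7677
  2: x = 0.1318, y = 0.0821
  3: x = 0.4767, y = 0.1501

y_3 = 0.1501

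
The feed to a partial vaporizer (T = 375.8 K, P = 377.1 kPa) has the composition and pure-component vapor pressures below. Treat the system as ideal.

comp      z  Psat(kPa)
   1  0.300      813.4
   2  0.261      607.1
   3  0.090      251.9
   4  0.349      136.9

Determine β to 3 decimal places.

Raoult's law: Kᵢ = Pᵢˢᵃᵗ/P = Pᵢˢᵃᵗ/377.1.
  K_1 = 813.4/377.1 = 2.15699, K_2 = 607.1/377.1 = 1.60992, K_3 = 251.9/377.1 = 0.66799, K_4 = 136.9/377.1 = 0.36303
Iterate (Newton) starting at β = 0.34:
  β = 0.340: g = 0.0635, g' = -0.517 → β = 0.463
  β = 0.463: g = -0.0004, g' = -0.528 → β = 0.462
Converged at β = 0.462.

β = 0.462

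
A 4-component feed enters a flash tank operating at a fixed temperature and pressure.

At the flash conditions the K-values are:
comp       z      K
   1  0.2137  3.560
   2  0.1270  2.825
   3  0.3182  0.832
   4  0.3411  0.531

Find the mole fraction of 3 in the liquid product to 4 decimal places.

Let ψ = V/F and solve Σ zᵢ(Kᵢ−1)/(1+ψ(Kᵢ−1)) = 0.
Feasibility: ΣzᵢKᵢ = 1.5654, Σzᵢ/Kᵢ = 1.1298 — both > 1, two phases present.
Newton–Raphson from ψ = 0.5:
  ψ = 0.5000: g = 0.09379, g' = -0.5238 → ψ = 0.6791
  ψ = 0.6791: g = 0.00821, g' = -0.4441 → ψ = 0.6975
  ψ = 0.6975: g = 0.00004, g' = -0.4396 → ψ = 0.6976
Converged at ψ = 0.6976.
Compositions from xᵢ = zᵢ/(1+ψ(Kᵢ−1)), yᵢ = Kᵢxᵢ:
  1: x = 0.0767, y = 0.2731
  2: x = 0.0559, y = 0.1578
  3: x = 0.3604, y = 0.2999
  4: x = 0.5070, y = 0.2692

x_3 = 0.3604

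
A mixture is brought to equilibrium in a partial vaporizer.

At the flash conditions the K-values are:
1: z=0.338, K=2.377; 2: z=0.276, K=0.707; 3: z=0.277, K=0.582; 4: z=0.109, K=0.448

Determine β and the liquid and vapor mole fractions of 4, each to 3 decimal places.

β = 0.382, x_4 = 0.138, y_4 = 0.062

Newton–Raphson from β = 0.48:
  β = 0.480: g = -0.0406, g' = -0.402 → β = 0.379
  β = 0.379: g = 0.0012, g' = -0.428 → β = 0.382
Converged at β = 0.382.
Compositions from xᵢ = zᵢ/(1+β(Kᵢ−1)), yᵢ = Kᵢxᵢ:
  1: x = 0.222, y = 0.527
  2: x = 0.311, y = 0.220
  3: x = 0.330, y = 0.192
  4: x = 0.138, y = 0.062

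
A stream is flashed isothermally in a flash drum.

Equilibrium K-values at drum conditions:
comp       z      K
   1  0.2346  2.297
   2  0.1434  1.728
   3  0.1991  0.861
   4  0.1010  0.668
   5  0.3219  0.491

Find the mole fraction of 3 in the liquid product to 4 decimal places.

x_3 = 0.2115

Material balance + equilibrium reduce to Σ zᵢ(Kᵢ−1)/(1+ψ(Kᵢ−1)) = 0.
Feasibility: ΣzᵢKᵢ = 1.1836, Σzᵢ/Kᵢ = 1.2232 — both > 1, two phases present.
Newton iteration, ψ⁰ = 0.5:
  ψ = 0.5000: g = -0.02862, g' = -0.3566 → ψ = 0.4197
  ψ = 0.4197: g = 0.00026, g' = -0.3643 → ψ = 0.4205
Converged at ψ = 0.4205.
Compositions from xᵢ = zᵢ/(1+ψ(Kᵢ−1)), yᵢ = Kᵢxᵢ:
  1: x = 0.1518, y = 0.3487
  2: x = 0.1098, y = 0.1897
  3: x = 0.2115, y = 0.1821
  4: x = 0.1174, y = 0.0784
  5: x = 0.4096, y = 0.2011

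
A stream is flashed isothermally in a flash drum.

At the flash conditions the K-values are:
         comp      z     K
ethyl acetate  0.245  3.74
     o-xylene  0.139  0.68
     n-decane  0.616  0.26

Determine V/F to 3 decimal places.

V/F = 0.093

Newton–Raphson from V/F = 0.48:
  V/F = 0.480: g = -0.4695, g' = -1.174 → V/F = 0.080
  V/F = 0.080: g = 0.0202, g' = -1.633 → V/F = 0.093
Converged at V/F = 0.093.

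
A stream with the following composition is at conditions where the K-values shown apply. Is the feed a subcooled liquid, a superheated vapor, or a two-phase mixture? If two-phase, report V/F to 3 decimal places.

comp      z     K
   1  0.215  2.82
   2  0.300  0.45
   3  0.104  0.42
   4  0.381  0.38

ΣzᵢKᵢ = 0.930; Σzᵢ/Kᵢ = 1.993.
Since ΣzᵢKᵢ < 1 the mixture is below its bubble point — single liquid phase.

subcooled liquid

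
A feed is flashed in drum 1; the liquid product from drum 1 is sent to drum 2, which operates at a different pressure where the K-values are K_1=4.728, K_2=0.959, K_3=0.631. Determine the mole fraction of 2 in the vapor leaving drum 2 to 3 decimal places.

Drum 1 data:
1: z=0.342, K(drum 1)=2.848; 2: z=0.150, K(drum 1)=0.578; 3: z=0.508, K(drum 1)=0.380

Drum 1:
Newton iteration, ψ₁⁰ = 0.5:
  ψ₁ = 0.500: g = -0.2082, g' = -0.769 → ψ₁ = 0.229
  ψ₁ = 0.229: g = 0.0068, g' = -0.875 → ψ₁ = 0.237
Converged at ψ₁ = 0.237.
Drum-1 compositions:
  1: x = 0.238, y = 0.677
  2: x = 0.167, y = 0.096
  3: x = 0.595, y = 0.226
Drum-2 feed = drum-1 liquid: z₂ = (0.2378, 0.1667, 0.5955).
Drum 2:
Iterate (Newton) starting at ψ₂ = 0.5:
  ψ₂ = 0.500: g = 0.0332, g' = -0.525 → ψ₂ = 0.563
  ψ₂ = 0.563: g = 0.0017, g' = -0.474 → ψ₂ = 0.567
Converged at ψ₂ = 0.567.
  1: x = 0.076, y = 0.361
  2: x = 0.171, y = 0.164
  3: x = 0.753, y = 0.475

y_2 (drum 2) = 0.164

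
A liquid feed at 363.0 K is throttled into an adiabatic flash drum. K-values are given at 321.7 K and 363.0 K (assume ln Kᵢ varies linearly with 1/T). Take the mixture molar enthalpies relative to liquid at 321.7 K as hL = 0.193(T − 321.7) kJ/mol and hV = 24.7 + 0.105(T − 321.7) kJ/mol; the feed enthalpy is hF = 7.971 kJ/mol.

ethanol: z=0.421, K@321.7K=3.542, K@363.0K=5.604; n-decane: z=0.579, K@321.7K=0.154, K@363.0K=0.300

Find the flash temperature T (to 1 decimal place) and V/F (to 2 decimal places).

T = 326.0 K, V/F = 0.29

Adiabatic flash: solve Rachford–Rice at each trial T, then check hF = ψ·hV(T) + (1−ψ)·hL(T).
  T = 321.7 K: K = (3.542, 0.154), RR gives ψ = 0.270, H_out = 6.666 kJ/mol
  T = 363.0 K: K = (5.604, 0.300), RR gives ψ = 0.476, H_out = 17.991 kJ/mol
  T = 342.4 K: K = (4.520, 0.219), RR gives ψ = 0.375, H_out = 12.572 kJ/mol
  T = 332.0 K: K = (4.014, 0.185), RR gives ψ = 0.324, H_out = 9.704 kJ/mol
  T = 326.9 K: K = (3.777, 0.169), RR gives ψ = 0.298, H_out = 8.231 kJ/mol
  T = 324.3 K: K = (3.658, 0.161), RR gives ψ = 0.284, H_out = 7.457 kJ/mol
  T = 325.6 K: K = (3.717, 0.165), RR gives ψ = 0.291, H_out = 7.846 kJ/mol
Linear interpolation between T = 325.6 (H_out = 7.846) and T = 326.9 (H_out = 8.231) on hF = 7.971 gives T ≈ 326.0 K, at which ψ = 0.29.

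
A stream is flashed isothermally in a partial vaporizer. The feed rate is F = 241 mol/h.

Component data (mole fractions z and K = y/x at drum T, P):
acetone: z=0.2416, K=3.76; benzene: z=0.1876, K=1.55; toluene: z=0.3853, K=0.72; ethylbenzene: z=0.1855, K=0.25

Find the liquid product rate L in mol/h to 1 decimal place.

Rachford–Rice: g(ψ) = Σ zᵢ(Kᵢ−1)/(1+ψ(Kᵢ−1)) = 0.
Check two-phase: ΣzᵢKᵢ = 1.5230 > 1 and Σzᵢ/Kᵢ = 1.4624 > 1, so g(0) = 0.5230 > 0 and g(1) = -0.4624 < 0.
Newton–Raphson from ψ = 0.39:
  ψ = 0.3900: g = 0.08834, g' = -0.7119 → ψ = 0.5141
  ψ = 0.5141: g = 0.00364, g' = -0.6666 → ψ = 0.5196
Converged at ψ = 0.5196.
Then V = ψ·F = 0.5196·241 = 125.2 mol/h and L = F − V = 115.8 mol/h.

L = 115.8 mol/h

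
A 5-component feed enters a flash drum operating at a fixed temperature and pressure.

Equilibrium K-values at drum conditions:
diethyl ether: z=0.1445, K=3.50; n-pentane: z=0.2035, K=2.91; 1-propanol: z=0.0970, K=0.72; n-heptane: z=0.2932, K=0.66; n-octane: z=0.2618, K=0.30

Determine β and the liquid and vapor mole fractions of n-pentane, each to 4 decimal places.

Material balance + equilibrium reduce to Σ zᵢ(Kᵢ−1)/(1+β(Kᵢ−1)) = 0.
g(0) = ΣzᵢKᵢ − 1 = 0.4398 and g(1) = 1 − Σzᵢ/Kᵢ = -0.5628, so a root lies in (0, 1).
Newton–Raphson from β = 0.61:
  β = 0.6100: g = -0.15576, g' = -0.7557 → β = 0.4039
  β = 0.4039: g = -0.00251, g' = -0.7647 → β = 0.4006
Converged at β = 0.4006.
Compositions from xᵢ = zᵢ/(1+β(Kᵢ−1)), yᵢ = Kᵢxᵢ:
  diethyl ether: x = 0.0722, y = 0.2527
  n-pentane: x = 0.1153, y = 0.3355
  1-propanol: x = 0.1093, y = 0.0787
  n-heptane: x = 0.3394, y = 0.2240
  n-octane: x = 0.3638, y = 0.1091

β = 0.4006, x_n-pentane = 0.1153, y_n-pentane = 0.3355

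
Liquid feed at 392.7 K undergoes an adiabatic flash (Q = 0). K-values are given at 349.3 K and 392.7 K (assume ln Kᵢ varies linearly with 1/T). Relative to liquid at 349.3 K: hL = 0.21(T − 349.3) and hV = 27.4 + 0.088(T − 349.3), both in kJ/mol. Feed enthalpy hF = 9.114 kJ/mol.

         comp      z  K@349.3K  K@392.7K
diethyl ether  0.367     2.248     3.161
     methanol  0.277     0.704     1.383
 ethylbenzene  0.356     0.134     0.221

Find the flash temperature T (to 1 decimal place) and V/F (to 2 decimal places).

T = 363.0 K, V/F = 0.24

Adiabatic flash: solve Rachford–Rice at each trial T, then check hF = ψ·hV(T) + (1−ψ)·hL(T).
  T = 349.3 K: K = (2.248, 0.704, 0.134), RR gives ψ = 0.082, H_out = 2.233 kJ/mol
  T = 392.7 K: K = (3.161, 1.383, 0.221), RR gives ψ = 0.516, H_out = 20.517 kJ/mol
  T = 371.0 K: K = (2.692, 1.006, 0.175), RR gives ψ = 0.326, H_out = 12.627 kJ/mol
  T = 360.1 K: K = (2.466, 0.846, 0.153), RR gives ψ = 0.211, H_out = 7.765 kJ/mol
  T = 365.6 K: K = (2.579, 0.924, 0.164), RR gives ψ = 0.271, H_out = 10.301 kJ/mol
  T = 362.9 K: K = (2.523, 0.885, 0.159), RR gives ψ = 0.242, H_out = 9.078 kJ/mol
  T = 364.2 K: K = (2.550, 0.904, 0.161), RR gives ψ = 0.256, H_out = 9.672 kJ/mol
Linear interpolation between T = 362.9 (H_out = 9.078) and T = 364.2 (H_out = 9.672) on hF = 9.114 gives T ≈ 363.0 K, at which ψ = 0.24.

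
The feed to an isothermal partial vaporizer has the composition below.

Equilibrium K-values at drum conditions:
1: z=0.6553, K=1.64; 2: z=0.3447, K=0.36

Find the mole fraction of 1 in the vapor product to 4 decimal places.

Newton iteration, ψ⁰ = 0.5:
  ψ = 0.5000: g = -0.00670, g' = -0.4594 → ψ = 0.4854
  ψ = 0.4854: g = -0.00004, g' = -0.4534 → ψ = 0.4853
Converged at ψ = 0.4853.
Compositions from xᵢ = zᵢ/(1+ψ(Kᵢ−1)), yᵢ = Kᵢxᵢ:
  1: x = 0.5000, y = 0.8200
  2: x = 0.5000, y = 0.1800

y_1 = 0.8200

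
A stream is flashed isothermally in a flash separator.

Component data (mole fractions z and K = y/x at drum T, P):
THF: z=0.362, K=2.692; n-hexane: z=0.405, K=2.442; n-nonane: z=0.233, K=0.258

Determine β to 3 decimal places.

Rachford–Rice: g(β) = Σ zᵢ(Kᵢ−1)/(1+β(Kᵢ−1)) = 0.
Check two-phase: ΣzᵢKᵢ = 2.024 > 1 and Σzᵢ/Kᵢ = 1.203 > 1, so g(0) = 1.024 > 0 and g(1) = -0.203 < 0.
Newton iteration, β⁰ = 0.34:
  β = 0.340: g = 0.5495, g' = -1.026 → β = 0.875
  β = 0.875: g = 0.0117, g' = -1.377 → β = 0.884
Converged at β = 0.884.

β = 0.884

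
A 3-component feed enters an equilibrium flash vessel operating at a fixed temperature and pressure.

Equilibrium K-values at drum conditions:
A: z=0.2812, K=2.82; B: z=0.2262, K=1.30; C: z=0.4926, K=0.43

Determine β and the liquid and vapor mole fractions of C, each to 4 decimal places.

Let β = V/F and solve Σ zᵢ(Kᵢ−1)/(1+β(Kᵢ−1)) = 0.
g(0) = ΣzᵢKᵢ − 1 = 0.2989 and g(1) = 1 − Σzᵢ/Kᵢ = -0.4193, so a root lies in (0, 1).
Newton–Raphson from β = 0.5:
  β = 0.5000: g = -0.06574, g' = -0.5838 → β = 0.3874
  β = 0.3874: g = 0.00060, g' = -0.6003 → β = 0.3884
Converged at β = 0.3884.
Compositions from xᵢ = zᵢ/(1+β(Kᵢ−1)), yᵢ = Kᵢxᵢ:
  A: x = 0.1647, y = 0.4646
  B: x = 0.2026, y = 0.2634
  C: x = 0.6327, y = 0.2720

β = 0.3884, x_C = 0.6327, y_C = 0.2720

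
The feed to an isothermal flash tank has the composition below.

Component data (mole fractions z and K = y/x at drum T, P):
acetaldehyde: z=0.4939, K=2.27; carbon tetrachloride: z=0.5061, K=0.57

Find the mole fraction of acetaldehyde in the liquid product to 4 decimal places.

Material balance + equilibrium reduce to Σ zᵢ(Kᵢ−1)/(1+V/F(Kᵢ−1)) = 0.
Feasibility: ΣzᵢKᵢ = 1.4096, Σzᵢ/Kᵢ = 1.1055 — both > 1, two phases present.
Binary case is linear: z₁(K₁−1)(1+V/F(K₂−1)) + z₂(K₂−1)(1+V/F(K₁−1)) = 0
⇒ V/F = [z₁(K₁−1)+z₂(K₂−1)] / [−(K₁−1)(K₂−1)] = 0.40963/0.54610 = 0.7501
Compositions from xᵢ = zᵢ/(1+V/F(Kᵢ−1)), yᵢ = Kᵢxᵢ:
  acetaldehyde: x = 0.2529, y = 0.5742
  carbon tetrachloride: x = 0.7471, y = 0.4258

x_acetaldehyde = 0.2529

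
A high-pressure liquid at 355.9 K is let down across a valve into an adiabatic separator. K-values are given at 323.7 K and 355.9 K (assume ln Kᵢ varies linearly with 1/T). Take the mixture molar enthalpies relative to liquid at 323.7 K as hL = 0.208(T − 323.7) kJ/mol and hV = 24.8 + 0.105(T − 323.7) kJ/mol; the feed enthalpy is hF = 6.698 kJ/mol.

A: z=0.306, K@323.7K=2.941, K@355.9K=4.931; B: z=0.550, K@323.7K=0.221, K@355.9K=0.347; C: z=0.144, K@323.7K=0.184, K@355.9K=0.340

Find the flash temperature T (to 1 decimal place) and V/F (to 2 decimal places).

T = 337.7 K, V/F = 0.16

Adiabatic flash: solve Rachford–Rice at each trial T, then check hF = ψ·hV(T) + (1−ψ)·hL(T).
  T = 323.7 K: K = (2.941, 0.221, 0.184), RR gives ψ = 0.031, H_out = 0.779 kJ/mol
  T = 355.9 K: K = (4.931, 0.347, 0.340), RR gives ψ = 0.291, H_out = 12.950 kJ/mol
  T = 339.8 K: K = (3.855, 0.280, 0.254), RR gives ψ = 0.179, H_out = 7.484 kJ/mol
  T = 331.8 K: K = (3.381, 0.250, 0.217), RR gives ψ = 0.113, H_out = 4.385 kJ/mol
  T = 335.8 K: K = (3.613, 0.265, 0.235), RR gives ψ = 0.147, H_out = 5.979 kJ/mol
  T = 337.8 K: K = (3.733, 0.272, 0.244), RR gives ψ = 0.163, H_out = 6.742 kJ/mol
Linear interpolation between T = 335.8 (H_out = 5.979) and T = 337.8 (H_out = 6.742) on hF = 6.698 gives T ≈ 337.7 K, at which ψ = 0.16.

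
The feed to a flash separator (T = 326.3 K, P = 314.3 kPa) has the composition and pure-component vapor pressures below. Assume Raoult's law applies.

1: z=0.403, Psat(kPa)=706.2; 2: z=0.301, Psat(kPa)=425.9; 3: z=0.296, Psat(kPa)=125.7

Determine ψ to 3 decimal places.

Raoult's law: Kᵢ = Pᵢˢᵃᵗ/P = Pᵢˢᵃᵗ/314.3.
  K_1 = 706.2/314.3 = 2.24690, K_2 = 425.9/314.3 = 1.35507, K_3 = 125.7/314.3 = 0.39994
Newton–Raphson from ψ = 0.5:
  ψ = 0.500: g = 0.1465, g' = -0.483 → ψ = 0.804
  ψ = 0.804: g = -0.0089, g' = -0.577 → ψ = 0.788
Converged at ψ = 0.788.

ψ = 0.788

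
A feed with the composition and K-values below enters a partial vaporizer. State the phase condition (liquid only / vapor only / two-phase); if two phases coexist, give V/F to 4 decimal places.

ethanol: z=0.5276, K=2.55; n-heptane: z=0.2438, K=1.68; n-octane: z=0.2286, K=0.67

ΣzᵢKᵢ = 1.9081; Σzᵢ/Kᵢ = 0.6932.
Since Σzᵢ/Kᵢ < 1 the mixture is above its dew point — single vapor phase.

vapor only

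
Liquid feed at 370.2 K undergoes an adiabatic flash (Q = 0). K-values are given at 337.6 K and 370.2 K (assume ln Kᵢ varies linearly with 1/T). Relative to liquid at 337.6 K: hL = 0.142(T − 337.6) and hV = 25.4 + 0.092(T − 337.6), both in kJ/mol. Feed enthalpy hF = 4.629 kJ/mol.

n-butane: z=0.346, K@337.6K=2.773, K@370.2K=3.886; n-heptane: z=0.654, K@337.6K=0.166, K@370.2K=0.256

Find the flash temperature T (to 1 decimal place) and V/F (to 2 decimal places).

T = 348.7 K, V/F = 0.12

Adiabatic flash: solve Rachford–Rice at each trial T, then check hF = ψ·hV(T) + (1−ψ)·hL(T).
  T = 337.6 K: K = (2.773, 0.166), RR gives ψ = 0.046, H_out = 1.168 kJ/mol
  T = 370.2 K: K = (3.886, 0.256), RR gives ψ = 0.238, H_out = 10.297 kJ/mol
  T = 353.9 K: K = (3.308, 0.208), RR gives ψ = 0.154, H_out = 6.092 kJ/mol
  T = 345.8 K: K = (3.037, 0.187), RR gives ψ = 0.104, H_out = 3.770 kJ/mol
  T = 349.9 K: K = (3.173, 0.197), RR gives ψ = 0.130, H_out = 4.971 kJ/mol
  T = 347.9 K: K = (3.106, 0.192), RR gives ψ = 0.118, H_out = 4.392 kJ/mol
Linear interpolation between T = 347.9 (H_out = 4.392) and T = 349.9 (H_out = 4.971) on hF = 4.629 gives T ≈ 348.7 K, at which ψ = 0.12.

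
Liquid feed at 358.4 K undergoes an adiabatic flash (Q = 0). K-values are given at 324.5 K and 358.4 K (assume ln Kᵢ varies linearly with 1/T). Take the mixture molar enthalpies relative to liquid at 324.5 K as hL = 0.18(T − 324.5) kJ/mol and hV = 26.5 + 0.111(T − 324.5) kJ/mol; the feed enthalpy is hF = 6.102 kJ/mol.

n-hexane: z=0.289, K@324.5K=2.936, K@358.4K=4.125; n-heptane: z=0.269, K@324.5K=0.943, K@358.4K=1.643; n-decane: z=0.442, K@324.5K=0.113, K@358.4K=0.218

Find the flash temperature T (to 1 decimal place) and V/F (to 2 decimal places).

T = 331.2 K, V/F = 0.19

Adiabatic flash: solve Rachford–Rice at each trial T, then check hF = ψ·hV(T) + (1−ψ)·hL(T).
  T = 324.5 K: K = (2.936, 0.943, 0.113), RR gives ψ = 0.120, H_out = 3.176 kJ/mol
  T = 358.4 K: K = (4.125, 1.643, 0.218), RR gives ψ = 0.430, H_out = 16.493 kJ/mol
  T = 341.4 K: K = (3.508, 1.261, 0.159), RR gives ψ = 0.284, H_out = 10.249 kJ/mol
  T = 332.9 K: K = (3.215, 1.094, 0.135), RR gives ψ = 0.205, H_out = 6.824 kJ/mol
  T = 328.7 K: K = (3.074, 1.016, 0.123), RR gives ψ = 0.163, H_out = 5.037 kJ/mol
  T = 330.8 K: K = (3.144, 1.055, 0.129), RR gives ψ = 0.184, H_out = 5.939 kJ/mol
Linear interpolation between T = 330.8 (H_out = 5.939) and T = 332.9 (H_out = 6.824) on hF = 6.102 gives T ≈ 331.2 K, at which ψ = 0.19.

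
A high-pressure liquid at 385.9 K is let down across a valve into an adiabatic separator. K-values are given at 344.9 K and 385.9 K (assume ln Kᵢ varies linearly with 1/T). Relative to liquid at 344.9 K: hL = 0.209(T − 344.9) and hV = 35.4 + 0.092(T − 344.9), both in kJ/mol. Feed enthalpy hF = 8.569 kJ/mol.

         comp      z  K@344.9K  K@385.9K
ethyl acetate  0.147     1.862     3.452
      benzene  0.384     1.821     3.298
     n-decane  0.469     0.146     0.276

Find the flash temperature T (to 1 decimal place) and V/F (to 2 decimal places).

T = 352.7 K, V/F = 0.20

Adiabatic flash: solve Rachford–Rice at each trial T, then check hF = ψ·hV(T) + (1−ψ)·hL(T).
  T = 344.9 K: K = (1.862, 1.821, 0.146), RR gives ψ = 0.058, H_out = 2.064 kJ/mol
  T = 385.9 K: K = (3.452, 3.298, 0.276), RR gives ψ = 0.533, H_out = 24.879 kJ/mol
  T = 365.4 K: K = (2.580, 2.492, 0.204), RR gives ψ = 0.358, H_out = 16.098 kJ/mol
  T = 355.1 K: K = (2.200, 2.138, 0.173), RR gives ψ = 0.236, H_out = 10.219 kJ/mol
  T = 350.0 K: K = (2.027, 1.976, 0.159), RR gives ψ = 0.158, H_out = 6.554 kJ/mol
  T = 352.6 K: K = (2.114, 2.057, 0.166), RR gives ψ = 0.200, H_out = 8.506 kJ/mol
  T = 353.9 K: K = (2.158, 2.099, 0.170), RR gives ψ = 0.219, H_out = 9.415 kJ/mol
Linear interpolation between T = 352.6 (H_out = 8.506) and T = 353.9 (H_out = 9.415) on hF = 8.569 gives T ≈ 352.7 K, at which ψ = 0.20.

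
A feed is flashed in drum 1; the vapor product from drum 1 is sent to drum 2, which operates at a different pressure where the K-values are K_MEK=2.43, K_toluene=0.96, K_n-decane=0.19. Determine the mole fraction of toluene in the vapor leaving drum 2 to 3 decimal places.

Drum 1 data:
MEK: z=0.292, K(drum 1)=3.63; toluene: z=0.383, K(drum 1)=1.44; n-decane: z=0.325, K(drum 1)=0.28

y_toluene (drum 2) = 0.427

Drum 1:
Rachford–Rice: g(ψ₁) = Σ zᵢ(Kᵢ−1)/(1+ψ₁(Kᵢ−1)) = 0.
g(0) = ΣzᵢKᵢ − 1 = 0.702 and g(1) = 1 − Σzᵢ/Kᵢ = -0.507, so a root lies in (0, 1).
Newton–Raphson from ψ₁ = 0.55:
  ψ₁ = 0.550: g = 0.0622, g' = -0.847 → ψ₁ = 0.623
  ψ₁ = 0.623: g = -0.0013, g' = -0.890 → ψ₁ = 0.622
Converged at ψ₁ = 0.622.
Drum-1 compositions:
  MEK: x = 0.111, y = 0.402
  toluene: x = 0.301, y = 0.433
  n-decane: x = 0.588, y = 0.165
Drum-2 feed = drum-1 vapor: z₂ = (0.4022, 0.4330, 0.1648).
Drum 2:
Let ψ₂ = V/F and solve Σ zᵢ(Kᵢ−1)/(1+ψ₂(Kᵢ−1)) = 0.
g(0) = ΣzᵢKᵢ − 1 = 0.424 and g(1) = 1 − Σzᵢ/Kᵢ = -0.484, so a root lies in (0, 1).
Iterate (Newton) starting at ψ₂ = 0.36:
  ψ₂ = 0.360: g = 0.1737, g' = -0.575 → ψ₂ = 0.662
  ψ₂ = 0.662: g = -0.0103, g' = -0.721 → ψ₂ = 0.648
Converged at ψ₂ = 0.648.
  MEK: x = 0.209, y = 0.507
  toluene: x = 0.445, y = 0.427
  n-decane: x = 0.347, y = 0.066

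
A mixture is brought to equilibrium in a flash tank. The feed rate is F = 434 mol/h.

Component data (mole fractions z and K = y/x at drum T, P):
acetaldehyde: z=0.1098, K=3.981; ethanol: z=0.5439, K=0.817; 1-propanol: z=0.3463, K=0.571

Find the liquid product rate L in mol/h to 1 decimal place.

Rachford–Rice: g(ψ) = Σ zᵢ(Kᵢ−1)/(1+ψ(Kᵢ−1)) = 0.
Feasibility: ΣzᵢKᵢ = 1.0792, Σzᵢ/Kᵢ = 1.2998 — both > 1, two phases present.
Newton–Raphson from ψ = 0.64:
  ψ = 0.6400: g = -0.20496, g' = -0.2599 → ψ = 0.0000
  ψ = 0.0000: g = 0.07922, g' = -1.0577 → ψ = 0.0749
  ψ = 0.0749: g = 0.01316, g' = -0.7388 → ψ = 0.0927
  ψ = 0.0927: g = 0.00047, g' = -0.6869 → ψ = 0.0934
Converged at ψ = 0.0934.
Then V = ψ·F = 0.0934·434 = 40.5 mol/h and L = F − V = 393.5 mol/h.

L = 393.5 mol/h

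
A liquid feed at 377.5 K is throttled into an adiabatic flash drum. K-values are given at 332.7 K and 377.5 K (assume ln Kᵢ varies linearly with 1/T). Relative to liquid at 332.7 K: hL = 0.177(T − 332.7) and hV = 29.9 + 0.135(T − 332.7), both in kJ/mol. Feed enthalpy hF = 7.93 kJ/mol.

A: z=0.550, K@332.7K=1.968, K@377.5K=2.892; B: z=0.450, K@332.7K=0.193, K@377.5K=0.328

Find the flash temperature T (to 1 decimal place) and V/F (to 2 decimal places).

T = 335.6 K, V/F = 0.25

Adiabatic flash: solve Rachford–Rice at each trial T, then check hF = ψ·hV(T) + (1−ψ)·hL(T).
  T = 332.7 K: K = (1.968, 0.193), RR gives ψ = 0.217, H_out = 6.478 kJ/mol
  T = 377.5 K: K = (2.892, 0.328), RR gives ψ = 0.581, H_out = 24.197 kJ/mol
  T = 355.1 K: K = (2.415, 0.256), RR gives ψ = 0.421, H_out = 16.158 kJ/mol
  T = 343.9 K: K = (2.187, 0.223), RR gives ψ = 0.329, H_out = 11.666 kJ/mol
  T = 338.3 K: K = (2.077, 0.208), RR gives ψ = 0.276, H_out = 9.187 kJ/mol
  T = 335.5 K: K = (2.022, 0.200), RR gives ψ = 0.247, H_out = 7.866 kJ/mol
  T = 336.9 K: K = (2.049, 0.204), RR gives ψ = 0.262, H_out = 8.534 kJ/mol
Linear interpolation between T = 335.5 (H_out = 7.866) and T = 336.9 (H_out = 8.534) on hF = 7.93 gives T ≈ 335.6 K, at which ψ = 0.25.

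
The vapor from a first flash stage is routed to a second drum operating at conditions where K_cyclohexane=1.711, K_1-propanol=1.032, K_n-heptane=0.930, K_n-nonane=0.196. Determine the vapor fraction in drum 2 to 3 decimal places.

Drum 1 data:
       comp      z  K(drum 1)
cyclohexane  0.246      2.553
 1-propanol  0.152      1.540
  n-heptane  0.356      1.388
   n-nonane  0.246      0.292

Drum 1:
Material balance + equilibrium reduce to Σ zᵢ(Kᵢ−1)/(1+ψ₁(Kᵢ−1)) = 0.
Feasibility: ΣzᵢKᵢ = 1.428, Σzᵢ/Kᵢ = 1.294 — both > 1, two phases present.
Newton iteration, ψ₁⁰ = 0.5:
  ψ₁ = 0.500: g = 0.1258, g' = -0.549 → ψ₁ = 0.729
  ψ₁ = 0.729: g = -0.0144, g' = -0.713 → ψ₁ = 0.709
Converged at ψ₁ = 0.709.
Drum-1 compositions:
  cyclohexane: x = 0.117, y = 0.299
  1-propanol: x = 0.110, y = 0.169
  n-heptane: x = 0.279, y = 0.388
  n-nonane: x = 0.494, y = 0.144
Drum-2 feed = drum-1 vapor: z₂ = (0.2990, 0.1693, 0.3876, 0.1442).
Drum 2:
Let ψ₂ = V/F and solve Σ zᵢ(Kᵢ−1)/(1+ψ₂(Kᵢ−1)) = 0.
Check two-phase: ΣzᵢKᵢ = 1.075 > 1 and Σzᵢ/Kᵢ = 1.491 > 1, so g(0) = 0.075 > 0 and g(1) = -0.491 < 0.
Iterate (Newton) starting at ψ₂ = 0.5:
  ψ₂ = 0.500: g = -0.0598, g' = -0.345 → ψ₂ = 0.327
  ψ₂ = 0.327: g = -0.0071, g' = -0.273 → ψ₂ = 0.301
  ψ₂ = 0.301: g = -0.0001, g' = -0.267 → ψ₂ = 0.300
Converged at ψ₂ = 0.300.
  cyclohexane: x = 0.246, y = 0.422
  1-propanol: x = 0.168, y = 0.173
  n-heptane: x = 0.396, y = 0.368
  n-nonane: x = 0.190, y = 0.037

V/F (drum 2) = 0.300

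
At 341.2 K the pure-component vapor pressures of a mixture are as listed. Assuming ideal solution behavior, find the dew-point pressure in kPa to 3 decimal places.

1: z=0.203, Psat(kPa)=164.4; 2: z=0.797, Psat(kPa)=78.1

Pdew = 87.415 kPa

At the dew point ψ → 1, so Σzᵢ/Kᵢ = 1 with Kᵢ = Pᵢˢᵃᵗ/P ⇒ 1/P = Σzᵢ/Pᵢˢᵃᵗ.
1/P = 0.203/164.4 + 0.797/78.1 = 0.011440 ⇒ P = 87.415 kPa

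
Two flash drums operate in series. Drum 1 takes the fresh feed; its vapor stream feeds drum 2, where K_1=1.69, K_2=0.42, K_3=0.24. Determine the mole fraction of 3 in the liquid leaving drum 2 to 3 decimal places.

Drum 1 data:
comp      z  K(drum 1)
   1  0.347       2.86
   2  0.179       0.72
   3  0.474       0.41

x_3 (drum 2) = 0.322

Drum 1:
Rachford–Rice: g(ψ₁) = Σ zᵢ(Kᵢ−1)/(1+ψ₁(Kᵢ−1)) = 0.
Feasibility: ΣzᵢKᵢ = 1.316, Σzᵢ/Kᵢ = 1.526 — both > 1, two phases present.
Newton–Raphson from ψ₁ = 0.41:
  ψ₁ = 0.410: g = -0.0593, g' = -0.691 → ψ₁ = 0.324
  ψ₁ = 0.324: g = 0.0017, g' = -0.736 → ψ₁ = 0.327
Converged at ψ₁ = 0.327.
Drum-1 compositions:
  1: x = 0.216, y = 0.617
  2: x = 0.197, y = 0.142
  3: x = 0.587, y = 0.241
Drum-2 feed = drum-1 vapor: z₂ = (0.6174, 0.1418, 0.2407).
Drum 2:
Material balance + equilibrium reduce to Σ zᵢ(Kᵢ−1)/(1+ψ₂(Kᵢ−1)) = 0.
Feasibility: ΣzᵢKᵢ = 1.161, Σzᵢ/Kᵢ = 1.706 — both > 1, two phases present.
Newton iteration, ψ₂⁰ = 0.44:
  ψ₂ = 0.440: g = -0.0585, g' = -0.573 → ψ₂ = 0.338
  ψ₂ = 0.338: g = -0.0030, g' = -0.519 → ψ₂ = 0.332
Converged at ψ₂ = 0.332.
  1: x = 0.502, y = 0.849
  2: x = 0.176, y = 0.074
  3: x = 0.322, y = 0.077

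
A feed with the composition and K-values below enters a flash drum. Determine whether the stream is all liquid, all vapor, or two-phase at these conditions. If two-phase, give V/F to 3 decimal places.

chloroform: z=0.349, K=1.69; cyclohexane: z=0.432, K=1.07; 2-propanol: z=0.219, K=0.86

ΣzᵢKᵢ = 1.240; Σzᵢ/Kᵢ = 0.865.
Since Σzᵢ/Kᵢ < 1 the mixture is above its dew point — single vapor phase.

all vapor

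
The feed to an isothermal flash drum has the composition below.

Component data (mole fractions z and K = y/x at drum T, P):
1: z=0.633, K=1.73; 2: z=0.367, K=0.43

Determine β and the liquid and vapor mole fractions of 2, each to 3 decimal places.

Material balance + equilibrium reduce to Σ zᵢ(Kᵢ−1)/(1+β(Kᵢ−1)) = 0.
Check two-phase: ΣzᵢKᵢ = 1.253 > 1 and Σzᵢ/Kᵢ = 1.219 > 1, so g(0) = 0.253 > 0 and g(1) = -0.219 < 0.
Iterate (Newton) starting at β = 0.68:
  β = 0.680: g = -0.0328, g' = -0.469 → β = 0.610
  β = 0.610: g = -0.0010, g' = -0.442 → β = 0.608
Converged at β = 0.608.
Compositions from xᵢ = zᵢ/(1+β(Kᵢ−1)), yᵢ = Kᵢxᵢ:
  1: x = 0.438, y = 0.759
  2: x = 0.562, y = 0.241

β = 0.608, x_2 = 0.562, y_2 = 0.241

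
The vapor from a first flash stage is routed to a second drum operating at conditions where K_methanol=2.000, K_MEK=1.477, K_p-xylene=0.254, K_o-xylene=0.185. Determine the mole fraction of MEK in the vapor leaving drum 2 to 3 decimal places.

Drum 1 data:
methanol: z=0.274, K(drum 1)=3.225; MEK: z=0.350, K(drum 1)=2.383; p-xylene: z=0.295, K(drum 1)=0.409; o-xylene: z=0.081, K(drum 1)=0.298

Drum 1:
Let ψ₁ = V/F and solve Σ zᵢ(Kᵢ−1)/(1+ψ₁(Kᵢ−1)) = 0.
Check two-phase: ΣzᵢKᵢ = 1.862 > 1 and Σzᵢ/Kᵢ = 1.225 > 1, so g(0) = 0.862 > 0 and g(1) = -0.225 < 0.
Iterate (Newton) starting at ψ₁ = 0.57:
  ψ₁ = 0.570: g = 0.1817, g' = -0.818 → ψ₁ = 0.792
  ψ₁ = 0.792: g = -0.0042, g' = -0.897 → ψ₁ = 0.787
Converged at ψ₁ = 0.787.
Drum-1 compositions:
  methanol: x = 0.100, y = 0.321
  MEK: x = 0.168, y = 0.399
  p-xylene: x = 0.552, y = 0.226
  o-xylene: x = 0.181, y = 0.054
Drum-2 feed = drum-1 vapor: z₂ = (0.3211, 0.3993, 0.2257, 0.0540).
Drum 2:
Iterate (Newton) starting at ψ₂ = 0.61:
  ψ₂ = 0.610: g = -0.0495, g' = -0.743 → ψ₂ = 0.543
  ψ₂ = 0.543: g = -0.0028, g' = -0.663 → ψ₂ = 0.539
Converged at ψ₂ = 0.539.
  methanol: x = 0.209, y = 0.417
  MEK: x = 0.318, y = 0.469
  p-xylene: x = 0.378, y = 0.096
  o-xylene: x = 0.096, y = 0.018

y_MEK (drum 2) = 0.469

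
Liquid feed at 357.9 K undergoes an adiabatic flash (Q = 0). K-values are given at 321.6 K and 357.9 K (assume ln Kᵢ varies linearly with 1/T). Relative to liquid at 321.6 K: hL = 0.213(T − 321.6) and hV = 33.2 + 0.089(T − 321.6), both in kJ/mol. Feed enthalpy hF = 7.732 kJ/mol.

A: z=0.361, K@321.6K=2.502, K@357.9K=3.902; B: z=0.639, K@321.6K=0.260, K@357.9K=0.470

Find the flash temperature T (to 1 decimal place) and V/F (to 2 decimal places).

Adiabatic flash: solve Rachford–Rice at each trial T, then check hF = ψ·hV(T) + (1−ψ)·hL(T).
  T = 321.6 K: K = (2.502, 0.260), RR gives ψ = 0.062, H_out = 2.072 kJ/mol
  T = 357.9 K: K = (3.902, 0.470), RR gives ψ = 0.461, H_out = 20.960 kJ/mol
  T = 339.8 K: K = (3.164, 0.355), RR gives ψ = 0.265, H_out = 12.069 kJ/mol
  T = 330.7 K: K = (2.823, 0.305), RR gives ψ = 0.169, H_out = 7.360 kJ/mol
  T = 335.2 K: K = (2.989, 0.329), RR gives ψ = 0.217, H_out = 9.738 kJ/mol
  T = 332.9 K: K = (2.903, 0.317), RR gives ψ = 0.193, H_out = 8.537 kJ/mol
Linear interpolation between T = 330.7 (H_out = 7.360) and T = 332.9 (H_out = 8.537) on hF = 7.732 gives T ≈ 331.4 K, at which ψ = 0.18.

T = 331.4 K, V/F = 0.18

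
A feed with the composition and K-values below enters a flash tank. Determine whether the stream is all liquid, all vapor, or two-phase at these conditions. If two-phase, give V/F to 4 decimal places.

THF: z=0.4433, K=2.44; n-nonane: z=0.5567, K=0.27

two-phase, V/F = 0.2207

ΣzᵢKᵢ = 1.2320; Σzᵢ/Kᵢ = 2.2435.
Both exceed 1, so a two-phase solution exists.
Rachford–Rice: g(ψ) = Σ zᵢ(Kᵢ−1)/(1+ψ(Kᵢ−1)) = 0.
Newton–Raphson from ψ = 0.43:
  ψ = 0.4300: g = -0.19808, g' = -0.9808 → ψ = 0.2280
  ψ = 0.2280: g = -0.00701, g' = -0.9479 → ψ = 0.2207
Converged at ψ = 0.2207.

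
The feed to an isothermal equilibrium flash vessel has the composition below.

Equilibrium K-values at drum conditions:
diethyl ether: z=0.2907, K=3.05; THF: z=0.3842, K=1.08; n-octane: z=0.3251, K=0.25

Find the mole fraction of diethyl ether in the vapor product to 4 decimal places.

y_diethyl ether = 0.4807

Material balance + equilibrium reduce to Σ zᵢ(Kᵢ−1)/(1+ψ(Kᵢ−1)) = 0.
Check two-phase: ΣzᵢKᵢ = 1.3828 > 1 and Σzᵢ/Kᵢ = 1.7515 > 1, so g(0) = 0.3828 > 0 and g(1) = -0.7515 < 0.
Newton–Raphson from ψ = 0.58:
  ψ = 0.5800: g = -0.12993, g' = -0.8301 → ψ = 0.4235
  ψ = 0.4235: g = -0.00857, g' = -0.7451 → ψ = 0.4120
Converged at ψ = 0.4120.
Compositions from xᵢ = zᵢ/(1+ψ(Kᵢ−1)), yᵢ = Kᵢxᵢ:
  diethyl ether: x = 0.1576, y = 0.4807
  THF: x = 0.3719, y = 0.4017
  n-octane: x = 0.4705, y = 0.1176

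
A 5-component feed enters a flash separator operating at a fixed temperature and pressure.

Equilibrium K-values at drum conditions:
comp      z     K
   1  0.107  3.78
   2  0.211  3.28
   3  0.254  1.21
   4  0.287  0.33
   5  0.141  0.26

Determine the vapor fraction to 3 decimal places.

Rachford–Rice: g(ψ) = Σ zᵢ(Kᵢ−1)/(1+ψ(Kᵢ−1)) = 0.
Check two-phase: ΣzᵢKᵢ = 1.535 > 1 and Σzᵢ/Kᵢ = 1.715 > 1, so g(0) = 0.535 > 0 and g(1) = -0.715 < 0.
Newton iteration, ψ⁰ = 0.57:
  ψ = 0.570: g = -0.1196, g' = -0.908 → ψ = 0.438
  ψ = 0.438: g = -0.0031, g' = -0.879 → ψ = 0.435
Converged at ψ = 0.435.

ψ = 0.435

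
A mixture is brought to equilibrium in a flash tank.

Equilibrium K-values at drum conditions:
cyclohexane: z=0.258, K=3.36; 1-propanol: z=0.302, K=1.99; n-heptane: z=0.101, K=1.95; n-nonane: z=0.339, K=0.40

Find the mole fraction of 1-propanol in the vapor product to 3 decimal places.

Material balance + equilibrium reduce to Σ zᵢ(Kᵢ−1)/(1+V/F(Kᵢ−1)) = 0.
Check two-phase: ΣzᵢKᵢ = 1.800 > 1 and Σzᵢ/Kᵢ = 1.128 > 1, so g(0) = 0.800 > 0 and g(1) = -0.128 < 0.
Newton–Raphson from V/F = 0.64:
  V/F = 0.640: g = 0.1550, g' = -0.696 → V/F = 0.863
  V/F = 0.863: g = -0.0072, g' = -0.794 → V/F = 0.854
Converged at V/F = 0.854.
Compositions from xᵢ = zᵢ/(1+V/F(Kᵢ−1)), yᵢ = Kᵢxᵢ:
  cyclohexane: x = 0.086, y = 0.288
  1-propanol: x = 0.164, y = 0.326
  n-heptane: x = 0.056, y = 0.109
  n-nonane: x = 0.695, y = 0.278

y_1-propanol = 0.326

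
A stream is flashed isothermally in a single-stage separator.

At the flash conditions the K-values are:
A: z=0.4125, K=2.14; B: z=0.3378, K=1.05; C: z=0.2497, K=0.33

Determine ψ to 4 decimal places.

ψ = 0.6311

Let ψ = V/F and solve Σ zᵢ(Kᵢ−1)/(1+ψ(Kᵢ−1)) = 0.
Feasibility: ΣzᵢKᵢ = 1.3198, Σzᵢ/Kᵢ = 1.2711 — both > 1, two phases present.
Newton–Raphson from ψ = 0.6:
  ψ = 0.6000: g = 0.01588, g' = -0.5033 → ψ = 0.6316
  ψ = 0.6316: g = -0.00024, g' = -0.5189 → ψ = 0.6311
Converged at ψ = 0.6311.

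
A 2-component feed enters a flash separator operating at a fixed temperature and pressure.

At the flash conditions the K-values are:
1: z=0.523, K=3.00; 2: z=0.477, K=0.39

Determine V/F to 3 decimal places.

V/F = 0.619

Rachford–Rice: g(V/F) = Σ zᵢ(Kᵢ−1)/(1+V/F(Kᵢ−1)) = 0.
g(0) = ΣzᵢKᵢ − 1 = 0.755 and g(1) = 1 − Σzᵢ/Kᵢ = -0.397, so a root lies in (0, 1).
Iterate (Newton) starting at V/F = 0.5:
  V/F = 0.500: g = 0.1043, g' = -0.890 → V/F = 0.617
  V/F = 0.617: g = 0.0015, g' = -0.876 → V/F = 0.619
Converged at V/F = 0.619.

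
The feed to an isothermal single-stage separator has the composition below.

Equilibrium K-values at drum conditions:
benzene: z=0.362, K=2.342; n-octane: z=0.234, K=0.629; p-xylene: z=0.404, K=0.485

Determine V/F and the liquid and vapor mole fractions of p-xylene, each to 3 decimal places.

V/F = 0.305, x_p-xylene = 0.479, y_p-xylene = 0.232

Material balance + equilibrium reduce to Σ zᵢ(Kᵢ−1)/(1+V/F(Kᵢ−1)) = 0.
g(0) = ΣzᵢKᵢ − 1 = 0.191 and g(1) = 1 − Σzᵢ/Kᵢ = -0.360, so a root lies in (0, 1).
Newton iteration, V/F⁰ = 0.69:
  V/F = 0.690: g = -0.1872, g' = -0.492 → V/F = 0.309
  V/F = 0.309: g = -0.0023, g' = -0.518 → V/F = 0.305
Converged at V/F = 0.305.
Compositions from xᵢ = zᵢ/(1+V/F(Kᵢ−1)), yᵢ = Kᵢxᵢ:
  benzene: x = 0.257, y = 0.602
  n-octane: x = 0.264, y = 0.166
  p-xylene: x = 0.479, y = 0.232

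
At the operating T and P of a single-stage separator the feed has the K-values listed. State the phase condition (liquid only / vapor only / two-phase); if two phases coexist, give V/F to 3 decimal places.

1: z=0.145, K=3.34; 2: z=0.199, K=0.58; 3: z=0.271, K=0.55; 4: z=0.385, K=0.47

liquid only

ΣzᵢKᵢ = 0.930; Σzᵢ/Kᵢ = 1.698.
Since ΣzᵢKᵢ < 1 the mixture is below its bubble point — single liquid phase.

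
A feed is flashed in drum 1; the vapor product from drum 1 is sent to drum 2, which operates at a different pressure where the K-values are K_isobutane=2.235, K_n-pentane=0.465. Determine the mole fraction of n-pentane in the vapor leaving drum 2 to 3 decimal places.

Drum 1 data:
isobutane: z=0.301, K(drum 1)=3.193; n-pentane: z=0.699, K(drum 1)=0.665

Drum 1:
Let ψ₁ = V/F and solve Σ zᵢ(Kᵢ−1)/(1+ψ₁(Kᵢ−1)) = 0.
g(0) = ΣzᵢKᵢ − 1 = 0.426 and g(1) = 1 − Σzᵢ/Kᵢ = -0.145, so a root lies in (0, 1).
Newton iteration, ψ₁⁰ = 0.5:
  ψ₁ = 0.500: g = 0.0336, g' = -0.443 → ψ₁ = 0.576
  ψ₁ = 0.576: g = 0.0016, g' = -0.403 → ψ₁ = 0.580
Converged at ψ₁ = 0.580.
Drum-1 compositions:
  isobutane: x = 0.133, y = 0.423
  n-pentane: x = 0.867, y = 0.577
Drum-2 feed = drum-1 vapor: z₂ = (0.4231, 0.5769).
Drum 2:
Binary case is linear: z₁(K₁−1)(1+ψ₂(K₂−1)) + z₂(K₂−1)(1+ψ₂(K₁−1)) = 0
⇒ ψ₂ = [z₁(K₁−1)+z₂(K₂−1)] / [−(K₁−1)(K₂−1)] = 0.2139/0.6607 = 0.324
  isobutane: x = 0.302, y = 0.676
  n-pentane: x = 0.698, y = 0.324

y_n-pentane (drum 2) = 0.324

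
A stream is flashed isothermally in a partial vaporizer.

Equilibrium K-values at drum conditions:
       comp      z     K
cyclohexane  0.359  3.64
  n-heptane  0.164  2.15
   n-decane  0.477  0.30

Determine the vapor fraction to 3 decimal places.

Let ψ = V/F and solve Σ zᵢ(Kᵢ−1)/(1+ψ(Kᵢ−1)) = 0.
Check two-phase: ΣzᵢKᵢ = 1.802 > 1 and Σzᵢ/Kᵢ = 1.765 > 1, so g(0) = 0.802 > 0 and g(1) = -0.765 < 0.
Newton–Raphson from ψ = 0.31:
  ψ = 0.310: g = 0.2338, g' = -1.256 → ψ = 0.496
  ψ = 0.496: g = 0.0188, g' = -1.106 → ψ = 0.513
Converged at ψ = 0.513.

ψ = 0.513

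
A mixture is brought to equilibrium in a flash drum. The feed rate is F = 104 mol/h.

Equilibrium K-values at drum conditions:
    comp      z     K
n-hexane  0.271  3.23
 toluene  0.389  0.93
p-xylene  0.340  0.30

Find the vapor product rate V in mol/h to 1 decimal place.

V = 35.9 mol/h

Rachford–Rice: g(ψ) = Σ zᵢ(Kᵢ−1)/(1+ψ(Kᵢ−1)) = 0.
Feasibility: ΣzᵢKᵢ = 1.339, Σzᵢ/Kᵢ = 1.636 — both > 1, two phases present.
Iterate (Newton) starting at ψ = 0.5:
  ψ = 0.500: g = -0.1086, g' = -0.698 → ψ = 0.344
  ψ = 0.344: g = 0.0004, g' = -0.722 → ψ = 0.345
Converged at ψ = 0.345.
Then V = ψ·F = 0.3448·104 = 35.9 mol/h and L = F − V = 68.1 mol/h.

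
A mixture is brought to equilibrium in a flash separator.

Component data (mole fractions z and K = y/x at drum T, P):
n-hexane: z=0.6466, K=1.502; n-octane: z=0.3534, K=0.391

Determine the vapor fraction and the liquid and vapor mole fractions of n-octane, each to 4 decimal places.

Rachford–Rice: g(ψ) = Σ zᵢ(Kᵢ−1)/(1+ψ(Kᵢ−1)) = 0.
Feasibility: ΣzᵢKᵢ = 1.1094, Σzᵢ/Kᵢ = 1.3343 — both > 1, two phases present.
Binary case is linear: z₁(K₁−1)(1+ψ(K₂−1)) + z₂(K₂−1)(1+ψ(K₁−1)) = 0
⇒ ψ = [z₁(K₁−1)+z₂(K₂−1)] / [−(K₁−1)(K₂−1)] = 0.10937/0.30572 = 0.3578
Compositions from xᵢ = zᵢ/(1+ψ(Kᵢ−1)), yᵢ = Kᵢxᵢ:
  n-hexane: x = 0.5482, y = 0.8233
  n-octane: x = 0.4518, y = 0.1767

ψ = 0.3578, x_n-octane = 0.4518, y_n-octane = 0.1767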